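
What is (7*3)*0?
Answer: 0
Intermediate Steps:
(7*3)*0 = 21*0 = 0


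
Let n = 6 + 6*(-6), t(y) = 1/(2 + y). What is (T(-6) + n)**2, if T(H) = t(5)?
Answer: 43681/49 ≈ 891.45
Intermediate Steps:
T(H) = 1/7 (T(H) = 1/(2 + 5) = 1/7)
n = -30 (n = 6 - 36 = -30)
(T(-6) + n)**2 = (1/7 - 30)**2 = (-209/7)**2 = 43681/49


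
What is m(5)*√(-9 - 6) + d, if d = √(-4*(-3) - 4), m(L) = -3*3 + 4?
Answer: 2*√2 - 5*I*√15 ≈ 2.8284 - 19.365*I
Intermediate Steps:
m(L) = -5 (m(L) = -9 + 4 = -5)
d = 2*√2 (d = √(12 - 4) = √8 = 2*√2 ≈ 2.8284)
m(5)*√(-9 - 6) + d = -5*√(-9 - 6) + 2*√2 = -5*I*√15 + 2*√2 = 2*√2 - 5*I*√15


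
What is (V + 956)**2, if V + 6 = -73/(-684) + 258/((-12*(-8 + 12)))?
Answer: 1670279666449/1871424 ≈ 8.9252e+5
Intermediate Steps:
V = -15415/1368 (V = -6 + (-73/(-684) + 258/((-12*(-8 + 12)))) = -6 + (-73*(-1/684) + 258/((-12*4))) = -6 + (73/684 + 258/(-48)) = -6 + (73/684 + 258*(-1/48)) = -6 + (73/684 - 43/8) = -6 - 7207/1368 = -15415/1368 ≈ -11.268)
(V + 956)**2 = (-15415/1368 + 956)**2 = (1292393/1368)**2 = 1670279666449/1871424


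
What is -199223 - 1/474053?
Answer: -94442260820/474053 ≈ -1.9922e+5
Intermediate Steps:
-199223 - 1/474053 = -94442260820/474053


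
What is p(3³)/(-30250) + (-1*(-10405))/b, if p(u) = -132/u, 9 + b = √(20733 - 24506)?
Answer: 7*(-18394551*I + 2*√77)/(12375*(7*√77 + 9*I)) ≈ -24.298 - 165.83*I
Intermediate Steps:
b = -9 + 7*I*√77 (b = -9 + √(20733 - 24506) = -9 + √(-3773) = -9 + 7*I*√77 ≈ -9.0 + 61.425*I)
p(3³)/(-30250) + (-1*(-10405))/b = -132/(3³)/(-30250) + (-1*(-10405))/(-9 + 7*I*√77) = -132/27*(-1/30250) + 10405/(-9 + 7*I*√77) = -132*1/27*(-1/30250) + 10405/(-9 + 7*I*√77) = -44/9*(-1/30250) + 10405/(-9 + 7*I*√77) = 2/12375 + 10405/(-9 + 7*I*√77)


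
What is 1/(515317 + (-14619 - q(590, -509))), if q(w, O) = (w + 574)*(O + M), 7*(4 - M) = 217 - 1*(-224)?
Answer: 1/1161850 ≈ 8.6070e-7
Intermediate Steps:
M = -59 (M = 4 - (217 - 1*(-224))/7 = 4 - (217 + 224)/7 = 4 - 1/7*441 = 4 - 63 = -59)
q(w, O) = (-59 + O)*(574 + w) (q(w, O) = (w + 574)*(O - 59) = (574 + w)*(-59 + O) = (-59 + O)*(574 + w))
1/(515317 + (-14619 - q(590, -509))) = 1/(515317 + (-14619 - (-33866 - 59*590 + 574*(-509) - 509*590))) = 1/(515317 + (-14619 - (-33866 - 34810 - 292166 - 300310))) = 1/(515317 + (-14619 - 1*(-661152))) = 1/(515317 + (-14619 + 661152)) = 1/(515317 + 646533) = 1/1161850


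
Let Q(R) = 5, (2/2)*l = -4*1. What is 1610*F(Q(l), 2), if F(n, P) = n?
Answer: 8050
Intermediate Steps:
l = -4 (l = -4*1 = -4)
1610*F(Q(l), 2) = 1610*5 = 8050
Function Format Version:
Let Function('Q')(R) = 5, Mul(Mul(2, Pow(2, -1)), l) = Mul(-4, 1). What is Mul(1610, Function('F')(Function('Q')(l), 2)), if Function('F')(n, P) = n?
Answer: 8050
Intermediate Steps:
l = -4 (l = Mul(-4, 1) = -4)
Mul(1610, Function('F')(Function('Q')(l), 2)) = Mul(1610, 5) = 8050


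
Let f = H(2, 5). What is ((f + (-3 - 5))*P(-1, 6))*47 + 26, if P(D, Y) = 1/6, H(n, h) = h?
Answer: 5/2 ≈ 2.5000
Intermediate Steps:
P(D, Y) = ⅙
f = 5
((f + (-3 - 5))*P(-1, 6))*47 + 26 = ((5 + (-3 - 5))*(⅙))*47 + 26 = ((5 - 8)*(⅙))*47 + 26 = -3*⅙*47 + 26 = -½*47 + 26 = -47/2 + 26 = 5/2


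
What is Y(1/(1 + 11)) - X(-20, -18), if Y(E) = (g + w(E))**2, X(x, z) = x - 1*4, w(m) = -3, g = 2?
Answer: 25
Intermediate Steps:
X(x, z) = -4 + x (X(x, z) = x - 4 = -4 + x)
Y(E) = 1 (Y(E) = (2 - 3)**2 = (-1)**2 = 1)
Y(1/(1 + 11)) - X(-20, -18) = 1 - (-4 - 20) = 1 - 1*(-24) = 1 + 24 = 25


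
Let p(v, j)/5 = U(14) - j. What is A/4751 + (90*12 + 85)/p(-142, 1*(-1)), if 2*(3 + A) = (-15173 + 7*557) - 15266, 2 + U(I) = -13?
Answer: -1292805/66514 ≈ -19.437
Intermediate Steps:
U(I) = -15 (U(I) = -2 - 13 = -15)
p(v, j) = -75 - 5*j (p(v, j) = 5*(-15 - j) = -75 - 5*j)
A = -13273 (A = -3 + ((-15173 + 7*557) - 15266)/2 = -3 + ((-15173 + 3899) - 15266)/2 = -3 + (-11274 - 15266)/2 = -3 + (½)*(-26540) = -3 - 13270 = -13273)
A/4751 + (90*12 + 85)/p(-142, 1*(-1)) = -13273/4751 + (90*12 + 85)/(-75 - 5*(-1)) = -13273*1/4751 + (1080 + 85)/(-75 - 5*(-1)) = -13273/4751 + 1165/(-75 + 5) = -13273/4751 + 1165/(-70) = -13273/4751 + 1165*(-1/70) = -13273/4751 - 233/14 = -1292805/66514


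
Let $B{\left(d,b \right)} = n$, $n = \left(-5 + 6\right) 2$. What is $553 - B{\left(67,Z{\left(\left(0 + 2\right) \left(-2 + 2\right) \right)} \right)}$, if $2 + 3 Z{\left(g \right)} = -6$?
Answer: $551$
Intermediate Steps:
$Z{\left(g \right)} = - \frac{8}{3}$ ($Z{\left(g \right)} = - \frac{2}{3} + \frac{1}{3} \left(-6\right) = - \frac{2}{3} - 2 = - \frac{8}{3}$)
$n = 2$ ($n = 1 \cdot 2 = 2$)
$B{\left(d,b \right)} = 2$
$553 - B{\left(67,Z{\left(\left(0 + 2\right) \left(-2 + 2\right) \right)} \right)} = 553 - 2 = 551$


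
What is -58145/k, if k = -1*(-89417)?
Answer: -58145/89417 ≈ -0.65027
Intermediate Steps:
k = 89417
-58145/k = -58145/89417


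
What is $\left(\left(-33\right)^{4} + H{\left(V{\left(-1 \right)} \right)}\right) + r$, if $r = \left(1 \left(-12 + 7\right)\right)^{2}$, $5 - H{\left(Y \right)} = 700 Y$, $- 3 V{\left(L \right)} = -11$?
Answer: $\frac{3550153}{3} \approx 1.1834 \cdot 10^{6}$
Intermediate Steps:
$V{\left(L \right)} = \frac{11}{3}$ ($V{\left(L \right)} = \left(- \frac{1}{3}\right) \left(-11\right) = \frac{11}{3}$)
$H{\left(Y \right)} = 5 - 700 Y$
$r = 25$ ($r = \left(1 \left(-5\right)\right)^{2} = \left(-5\right)^{2} = 25$)
$\left(\left(-33\right)^{4} + H{\left(V{\left(-1 \right)} \right)}\right) + r = \left(\left(-33\right)^{4} + \left(5 - \frac{7700}{3}\right)\right) + 25 = \left(1185921 + \left(5 - \frac{7700}{3}\right)\right) + 25 = \left(1185921 - \frac{7685}{3}\right) + 25 = \frac{3550078}{3} + 25 = \frac{3550153}{3}$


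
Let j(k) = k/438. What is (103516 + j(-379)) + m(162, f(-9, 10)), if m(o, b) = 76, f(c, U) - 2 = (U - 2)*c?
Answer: 45372917/438 ≈ 1.0359e+5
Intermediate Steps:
j(k) = k/438 (j(k) = k*(1/438) = k/438)
f(c, U) = 2 + c*(-2 + U) (f(c, U) = 2 + (U - 2)*c = 2 + (-2 + U)*c = 2 + c*(-2 + U))
(103516 + j(-379)) + m(162, f(-9, 10)) = (103516 + (1/438)*(-379)) + 76 = (103516 - 379/438) + 76 = 45339629/438 + 76 = 45372917/438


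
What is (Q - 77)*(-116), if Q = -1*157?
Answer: 27144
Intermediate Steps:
Q = -157
(Q - 77)*(-116) = (-157 - 77)*(-116) = -234*(-116) = 27144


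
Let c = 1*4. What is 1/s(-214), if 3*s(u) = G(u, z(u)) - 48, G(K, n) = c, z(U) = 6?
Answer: -3/44 ≈ -0.068182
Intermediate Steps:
c = 4
G(K, n) = 4
s(u) = -44/3 (s(u) = (4 - 48)/3 = (1/3)*(-44) = -44/3)
1/s(-214) = 1/(-44/3) = -3/44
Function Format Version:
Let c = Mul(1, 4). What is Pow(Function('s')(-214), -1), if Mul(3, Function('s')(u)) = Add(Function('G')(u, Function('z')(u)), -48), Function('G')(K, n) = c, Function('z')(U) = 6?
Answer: Rational(-3, 44) ≈ -0.068182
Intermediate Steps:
c = 4
Function('G')(K, n) = 4
Function('s')(u) = Rational(-44, 3) (Function('s')(u) = Mul(Rational(1, 3), Add(4, -48)) = Mul(Rational(1, 3), -44) = Rational(-44, 3))
Pow(Function('s')(-214), -1) = Pow(Rational(-44, 3), -1) = Rational(-3, 44)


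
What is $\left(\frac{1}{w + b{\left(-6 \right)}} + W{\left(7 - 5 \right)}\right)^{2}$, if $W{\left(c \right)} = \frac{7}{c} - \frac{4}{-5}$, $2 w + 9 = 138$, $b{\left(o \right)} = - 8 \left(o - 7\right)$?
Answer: $\frac{210569121}{11356900} \approx 18.541$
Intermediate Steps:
$b{\left(o \right)} = 56 - 8 o$ ($b{\left(o \right)} = - 8 \left(-7 + o\right) = 56 - 8 o$)
$w = \frac{129}{2}$ ($w = - \frac{9}{2} + \frac{1}{2} \cdot 138 = - \frac{9}{2} + 69 = \frac{129}{2} \approx 64.5$)
$W{\left(c \right)} = \frac{4}{5} + \frac{7}{c}$ ($W{\left(c \right)} = \frac{7}{c} - - \frac{4}{5} = \frac{7}{c} + \frac{4}{5} = \frac{4}{5} + \frac{7}{c}$)
$\left(\frac{1}{w + b{\left(-6 \right)}} + W{\left(7 - 5 \right)}\right)^{2} = \left(\frac{1}{\frac{129}{2} + \left(56 - -48\right)} + \left(\frac{4}{5} + \frac{7}{7 - 5}\right)\right)^{2} = \left(\frac{1}{\frac{129}{2} + \left(56 + 48\right)} + \left(\frac{4}{5} + \frac{7}{2}\right)\right)^{2} = \left(\frac{1}{\frac{129}{2} + 104} + \left(\frac{4}{5} + 7 \cdot \frac{1}{2}\right)\right)^{2} = \left(\frac{1}{\frac{337}{2}} + \left(\frac{4}{5} + \frac{7}{2}\right)\right)^{2} = \left(\frac{2}{337} + \frac{43}{10}\right)^{2} = \left(\frac{14511}{3370}\right)^{2} = \frac{210569121}{11356900}$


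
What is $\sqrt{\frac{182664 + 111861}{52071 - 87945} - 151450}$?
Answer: $\frac{5 i \sqrt{96255909042}}{3986} \approx 389.18 i$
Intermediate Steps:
$\sqrt{\frac{182664 + 111861}{52071 - 87945} - 151450} = \sqrt{\frac{294525}{-35874} - 151450} = \sqrt{294525 \left(- \frac{1}{35874}\right) - 151450} = \sqrt{- \frac{32725}{3986} - 151450} = \sqrt{- \frac{603712425}{3986}} = \frac{5 i \sqrt{96255909042}}{3986}$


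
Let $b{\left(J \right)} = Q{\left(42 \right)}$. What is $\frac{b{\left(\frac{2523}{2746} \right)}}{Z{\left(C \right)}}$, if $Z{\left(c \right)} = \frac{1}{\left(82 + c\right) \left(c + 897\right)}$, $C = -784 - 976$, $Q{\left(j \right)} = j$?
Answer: $60820788$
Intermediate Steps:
$b{\left(J \right)} = 42$
$C = -1760$
$Z{\left(c \right)} = \frac{1}{\left(82 + c\right) \left(897 + c\right)}$
$\frac{b{\left(\frac{2523}{2746} \right)}}{Z{\left(C \right)}} = \frac{42}{\frac{1}{73554 + \left(-1760\right)^{2} + 979 \left(-1760\right)}} = \frac{42}{\frac{1}{73554 + 3097600 - 1723040}} = \frac{42}{\frac{1}{1448114}} = 42 \frac{1}{\frac{1}{1448114}} = 42 \cdot 1448114 = 60820788$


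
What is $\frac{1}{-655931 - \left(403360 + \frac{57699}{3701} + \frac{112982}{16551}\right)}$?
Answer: $- \frac{61255251}{64888509209572} \approx -9.4401 \cdot 10^{-7}$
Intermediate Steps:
$\frac{1}{-655931 - \left(403360 + \frac{57699}{3701} + \frac{112982}{16551}\right)} = \frac{1}{-655931 - \frac{24709291165891}{61255251}} = \frac{1}{- \frac{64888509209572}{61255251}} = - \frac{61255251}{64888509209572}$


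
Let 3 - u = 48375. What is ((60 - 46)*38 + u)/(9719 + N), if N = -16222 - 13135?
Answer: 23920/9819 ≈ 2.4361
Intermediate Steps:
u = -48372 (u = 3 - 1*48375 = 3 - 48375 = -48372)
N = -29357
((60 - 46)*38 + u)/(9719 + N) = ((60 - 46)*38 - 48372)/(9719 - 29357) = (14*38 - 48372)/(-19638) = (532 - 48372)*(-1/19638) = -47840*(-1/19638) = 23920/9819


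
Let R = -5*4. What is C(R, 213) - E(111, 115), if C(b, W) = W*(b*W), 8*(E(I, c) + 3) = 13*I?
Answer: -7260459/8 ≈ -9.0756e+5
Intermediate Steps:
R = -20
E(I, c) = -3 + 13*I/8 (E(I, c) = -3 + (13*I)/8 = -3 + 13*I/8)
C(b, W) = b*W**2 (C(b, W) = W*(W*b) = b*W**2)
C(R, 213) - E(111, 115) = -20*213**2 - (-3 + (13/8)*111) = -20*45369 - (-3 + 1443/8) = -907380 - 1*1419/8 = -907380 - 1419/8 = -7260459/8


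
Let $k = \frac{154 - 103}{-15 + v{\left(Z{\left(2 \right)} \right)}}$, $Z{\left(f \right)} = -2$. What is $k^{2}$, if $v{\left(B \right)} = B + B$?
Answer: $\frac{2601}{361} \approx 7.205$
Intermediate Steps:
$v{\left(B \right)} = 2 B$
$k = - \frac{51}{19}$ ($k = \frac{154 - 103}{-15 + 2 \left(-2\right)} = \frac{51}{-15 - 4} = \frac{51}{-19} = 51 \left(- \frac{1}{19}\right) = - \frac{51}{19} \approx -2.6842$)
$k^{2} = \left(- \frac{51}{19}\right)^{2} = \frac{2601}{361}$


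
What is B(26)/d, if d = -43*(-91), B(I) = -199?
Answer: -199/3913 ≈ -0.050856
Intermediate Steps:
d = 3913
B(26)/d = -199/3913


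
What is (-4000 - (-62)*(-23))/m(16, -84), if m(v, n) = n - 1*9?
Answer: 5426/93 ≈ 58.344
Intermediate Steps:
m(v, n) = -9 + n (m(v, n) = n - 9 = -9 + n)
(-4000 - (-62)*(-23))/m(16, -84) = (-4000 - (-62)*(-23))/(-9 - 84) = (-4000 - 1*1426)/(-93) = (-4000 - 1426)*(-1/93) = -5426*(-1/93) = 5426/93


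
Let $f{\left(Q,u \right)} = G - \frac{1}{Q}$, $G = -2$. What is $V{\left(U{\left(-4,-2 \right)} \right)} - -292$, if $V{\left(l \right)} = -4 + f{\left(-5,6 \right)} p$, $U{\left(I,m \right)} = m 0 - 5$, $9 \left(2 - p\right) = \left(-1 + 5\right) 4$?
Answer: $\frac{1438}{5} \approx 287.6$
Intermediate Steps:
$f{\left(Q,u \right)} = -2 - \frac{1}{Q}$
$p = \frac{2}{9}$ ($p = 2 - \frac{\left(-1 + 5\right) 4}{9} = 2 - \frac{4 \cdot 4}{9} = 2 - \frac{16}{9} = \frac{2}{9} \approx 0.22222$)
$U{\left(I,m \right)} = -5$ ($U{\left(I,m \right)} = 0 - 5 = -5$)
$V{\left(l \right)} = - \frac{22}{5}$ ($V{\left(l \right)} = -4 + \left(-2 - \frac{1}{-5}\right) \frac{2}{9} = -4 + \left(-2 - - \frac{1}{5}\right) \frac{2}{9} = -4 + \left(-2 + \frac{1}{5}\right) \frac{2}{9} = -4 - \frac{2}{5} = - \frac{22}{5}$)
$V{\left(U{\left(-4,-2 \right)} \right)} - -292 = - \frac{22}{5} - -292 = - \frac{22}{5} + 292 = \frac{1438}{5}$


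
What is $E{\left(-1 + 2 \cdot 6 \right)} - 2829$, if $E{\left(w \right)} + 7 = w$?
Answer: $-2825$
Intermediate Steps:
$E{\left(w \right)} = -7 + w$
$E{\left(-1 + 2 \cdot 6 \right)} - 2829 = \left(-7 + \left(-1 + 2 \cdot 6\right)\right) - 2829 = \left(-7 + \left(-1 + 12\right)\right) - 2829 = \left(-7 + 11\right) - 2829 = 4 - 2829 = -2825$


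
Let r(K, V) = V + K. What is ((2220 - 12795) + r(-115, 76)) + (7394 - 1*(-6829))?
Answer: 3609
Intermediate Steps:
r(K, V) = K + V
((2220 - 12795) + r(-115, 76)) + (7394 - 1*(-6829)) = ((2220 - 12795) + (-115 + 76)) + (7394 - 1*(-6829)) = (-10575 - 39) + (7394 + 6829) = -10614 + 14223 = 3609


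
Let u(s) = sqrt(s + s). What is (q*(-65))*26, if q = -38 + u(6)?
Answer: 64220 - 3380*sqrt(3) ≈ 58366.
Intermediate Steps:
u(s) = sqrt(2)*sqrt(s) (u(s) = sqrt(2*s) = sqrt(2)*sqrt(s))
q = -38 + 2*sqrt(3) (q = -38 + sqrt(2)*sqrt(6) = -38 + 2*sqrt(3) ≈ -34.536)
(q*(-65))*26 = ((-38 + 2*sqrt(3))*(-65))*26 = (2470 - 130*sqrt(3))*26 = 64220 - 3380*sqrt(3)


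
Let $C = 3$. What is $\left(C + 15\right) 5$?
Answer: $90$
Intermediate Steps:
$\left(C + 15\right) 5 = \left(3 + 15\right) 5 = 18 \cdot 5 = 90$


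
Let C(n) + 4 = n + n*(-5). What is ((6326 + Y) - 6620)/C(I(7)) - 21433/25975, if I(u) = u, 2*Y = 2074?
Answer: -19985281/831200 ≈ -24.044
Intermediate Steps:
Y = 1037 (Y = (1/2)*2074 = 1037)
C(n) = -4 - 4*n (C(n) = -4 + (n + n*(-5)) = -4 + (n - 5*n) = -4 - 4*n)
((6326 + Y) - 6620)/C(I(7)) - 21433/25975 = ((6326 + 1037) - 6620)/(-4 - 4*7) - 21433/25975 = (7363 - 6620)/(-4 - 28) - 21433*1/25975 = 743/(-32) - 21433/25975 = 743*(-1/32) - 21433/25975 = -743/32 - 21433/25975 = -19985281/831200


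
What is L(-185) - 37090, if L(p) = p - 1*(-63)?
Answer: -37212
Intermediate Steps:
L(p) = 63 + p (L(p) = p + 63 = 63 + p)
L(-185) - 37090 = (63 - 185) - 37090 = -122 - 37090 = -37212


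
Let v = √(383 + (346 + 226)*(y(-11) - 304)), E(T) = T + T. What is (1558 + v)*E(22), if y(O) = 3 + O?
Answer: 68552 + 44*I*√178081 ≈ 68552.0 + 18568.0*I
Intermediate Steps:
E(T) = 2*T
v = I*√178081 (v = √(383 + (346 + 226)*((3 - 11) - 304)) = √(383 + 572*(-8 - 304)) = √(383 + 572*(-312)) = √(383 - 178464) = √(-178081) = I*√178081 ≈ 422.0*I)
(1558 + v)*E(22) = (1558 + I*√178081)*(2*22) = (1558 + I*√178081)*44 = 68552 + 44*I*√178081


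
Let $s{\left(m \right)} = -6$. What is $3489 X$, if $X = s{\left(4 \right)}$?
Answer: $-20934$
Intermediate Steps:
$X = -6$
$3489 X = 3489 \left(-6\right) = -20934$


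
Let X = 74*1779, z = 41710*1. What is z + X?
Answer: 173356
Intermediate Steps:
z = 41710
X = 131646
z + X = 41710 + 131646 = 173356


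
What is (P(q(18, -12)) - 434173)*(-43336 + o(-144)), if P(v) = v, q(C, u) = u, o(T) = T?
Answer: 18878363800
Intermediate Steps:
(P(q(18, -12)) - 434173)*(-43336 + o(-144)) = (-12 - 434173)*(-43336 - 144) = -434185*(-43480) = 18878363800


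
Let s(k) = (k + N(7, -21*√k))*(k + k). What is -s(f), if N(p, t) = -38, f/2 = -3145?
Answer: -79606240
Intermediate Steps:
f = -6290 (f = 2*(-3145) = -6290)
s(k) = 2*k*(-38 + k) (s(k) = (k - 38)*(k + k) = (-38 + k)*(2*k) = 2*k*(-38 + k))
-s(f) = -2*(-6290)*(-38 - 6290) = -2*(-6290)*(-6328) = -1*79606240 = -79606240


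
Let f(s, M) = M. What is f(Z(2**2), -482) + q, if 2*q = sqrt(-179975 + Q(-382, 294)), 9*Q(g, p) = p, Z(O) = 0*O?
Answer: -482 + I*sqrt(1619481)/6 ≈ -482.0 + 212.1*I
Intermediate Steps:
Z(O) = 0
Q(g, p) = p/9
q = I*sqrt(1619481)/6 (q = sqrt(-179975 + (1/9)*294)/2 = sqrt(-179975 + 98/3)/2 = sqrt(-539827/3)/2 = (I*sqrt(1619481)/3)/2 = I*sqrt(1619481)/6 ≈ 212.1*I)
f(Z(2**2), -482) + q = -482 + I*sqrt(1619481)/6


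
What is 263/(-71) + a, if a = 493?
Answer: 34740/71 ≈ 489.30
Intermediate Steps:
263/(-71) + a = 263/(-71) + 493 = -1/71*263 + 493 = -263/71 + 493 = 34740/71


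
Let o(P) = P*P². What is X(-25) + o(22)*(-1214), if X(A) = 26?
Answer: -12926646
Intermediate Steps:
o(P) = P³
X(-25) + o(22)*(-1214) = 26 + 22³*(-1214) = 26 + 10648*(-1214) = 26 - 12926672 = -12926646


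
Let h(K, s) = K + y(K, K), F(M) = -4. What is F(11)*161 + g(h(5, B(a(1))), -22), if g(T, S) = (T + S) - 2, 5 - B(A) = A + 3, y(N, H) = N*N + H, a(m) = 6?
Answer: -633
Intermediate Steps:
y(N, H) = H + N**2 (y(N, H) = N**2 + H = H + N**2)
B(A) = 2 - A (B(A) = 5 - (A + 3) = 5 - (3 + A) = 5 + (-3 - A) = 2 - A)
h(K, s) = K**2 + 2*K (h(K, s) = K + (K + K**2) = K**2 + 2*K)
g(T, S) = -2 + S + T (g(T, S) = (S + T) - 2 = -2 + S + T)
F(11)*161 + g(h(5, B(a(1))), -22) = -4*161 + (-2 - 22 + 5*(2 + 5)) = -644 + (-2 - 22 + 5*7) = -644 + (-2 - 22 + 35) = -644 + 11 = -633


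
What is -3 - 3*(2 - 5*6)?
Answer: 81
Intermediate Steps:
-3 - 3*(2 - 5*6) = -3 - 3*(2 - 30) = -3 - 3*(-28) = -3 + 84 = 81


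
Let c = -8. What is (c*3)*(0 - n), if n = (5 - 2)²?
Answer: 216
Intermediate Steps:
n = 9 (n = 3² = 9)
(c*3)*(0 - n) = (-8*3)*(0 - 1*9) = -24*(0 - 9) = -24*(-9) = 216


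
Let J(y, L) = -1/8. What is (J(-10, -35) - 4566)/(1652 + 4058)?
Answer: -36529/45680 ≈ -0.79967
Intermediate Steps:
J(y, L) = -⅛ (J(y, L) = -1*⅛ = -⅛)
(J(-10, -35) - 4566)/(1652 + 4058) = (-⅛ - 4566)/(1652 + 4058) = -36529/8/5710 = -36529/8*1/5710 = -36529/45680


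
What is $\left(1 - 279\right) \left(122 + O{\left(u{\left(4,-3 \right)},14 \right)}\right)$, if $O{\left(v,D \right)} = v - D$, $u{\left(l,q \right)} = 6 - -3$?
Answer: $-32526$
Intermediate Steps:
$u{\left(l,q \right)} = 9$ ($u{\left(l,q \right)} = 6 + 3 = 9$)
$\left(1 - 279\right) \left(122 + O{\left(u{\left(4,-3 \right)},14 \right)}\right) = \left(1 - 279\right) \left(122 + \left(9 - 14\right)\right) = - 278 \left(122 + \left(9 - 14\right)\right) = - 278 \left(122 - 5\right) = \left(-278\right) 117 = -32526$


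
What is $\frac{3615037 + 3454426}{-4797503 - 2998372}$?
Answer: $- \frac{7069463}{7795875} \approx -0.90682$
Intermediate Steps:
$\frac{3615037 + 3454426}{-4797503 - 2998372} = \frac{7069463}{-7795875} = 7069463 \left(- \frac{1}{7795875}\right) = - \frac{7069463}{7795875}$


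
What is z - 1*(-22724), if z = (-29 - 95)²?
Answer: 38100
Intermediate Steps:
z = 15376 (z = (-124)² = 15376)
z - 1*(-22724) = 15376 - 1*(-22724) = 15376 + 22724 = 38100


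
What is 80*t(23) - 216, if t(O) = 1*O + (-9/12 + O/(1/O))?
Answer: 43884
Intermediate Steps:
t(O) = -¾ + O + O² (t(O) = O + (-9*1/12 + O*O) = O + (-¾ + O²) = -¾ + O + O²)
80*t(23) - 216 = 80*(-¾ + 23 + 23²) - 216 = 80*(-¾ + 23 + 529) - 216 = 80*(2205/4) - 216 = 44100 - 216 = 43884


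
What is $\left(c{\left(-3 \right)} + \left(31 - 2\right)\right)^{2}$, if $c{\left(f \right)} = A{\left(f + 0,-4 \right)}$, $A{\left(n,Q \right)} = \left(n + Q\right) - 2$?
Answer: $400$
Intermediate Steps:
$A{\left(n,Q \right)} = -2 + Q + n$ ($A{\left(n,Q \right)} = \left(Q + n\right) - 2 = -2 + Q + n$)
$c{\left(f \right)} = -6 + f$ ($c{\left(f \right)} = -2 - 4 + \left(f + 0\right) = -2 - 4 + f = -6 + f$)
$\left(c{\left(-3 \right)} + \left(31 - 2\right)\right)^{2} = \left(\left(-6 - 3\right) + \left(31 - 2\right)\right)^{2} = \left(-9 + 29\right)^{2} = 20^{2} = 400$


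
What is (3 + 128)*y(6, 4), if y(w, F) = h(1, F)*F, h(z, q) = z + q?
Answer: 2620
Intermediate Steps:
h(z, q) = q + z
y(w, F) = F*(1 + F) (y(w, F) = (F + 1)*F = (1 + F)*F = F*(1 + F))
(3 + 128)*y(6, 4) = (3 + 128)*(4*(1 + 4)) = 131*(4*5) = 131*20 = 2620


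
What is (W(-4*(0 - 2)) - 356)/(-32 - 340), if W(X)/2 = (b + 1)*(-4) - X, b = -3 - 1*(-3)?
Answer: 95/93 ≈ 1.0215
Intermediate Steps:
b = 0 (b = -3 + 3 = 0)
W(X) = -8 - 2*X (W(X) = 2*((0 + 1)*(-4) - X) = 2*(1*(-4) - X) = 2*(-4 - X) = -8 - 2*X)
(W(-4*(0 - 2)) - 356)/(-32 - 340) = ((-8 - (-8)*(0 - 2)) - 356)/(-32 - 340) = ((-8 - (-8)*(-2)) - 356)/(-372) = ((-8 - 2*8) - 356)*(-1/372) = ((-8 - 16) - 356)*(-1/372) = (-24 - 356)*(-1/372) = -380*(-1/372) = 95/93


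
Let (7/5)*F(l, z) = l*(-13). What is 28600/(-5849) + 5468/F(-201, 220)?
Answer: -149782676/76417185 ≈ -1.9601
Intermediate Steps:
F(l, z) = -65*l/7 (F(l, z) = 5*(l*(-13))/7 = 5*(-13*l)/7 = -65*l/7)
28600/(-5849) + 5468/F(-201, 220) = 28600/(-5849) + 5468/((-65/7*(-201))) = 28600*(-1/5849) + 5468/(13065/7) = -28600/5849 + 5468*(7/13065) = -28600/5849 + 38276/13065 = -149782676/76417185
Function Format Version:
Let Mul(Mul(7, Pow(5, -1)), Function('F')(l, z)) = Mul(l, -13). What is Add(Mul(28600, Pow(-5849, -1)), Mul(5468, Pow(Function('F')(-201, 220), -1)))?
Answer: Rational(-149782676, 76417185) ≈ -1.9601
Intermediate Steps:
Function('F')(l, z) = Mul(Rational(-65, 7), l) (Function('F')(l, z) = Mul(Rational(5, 7), Mul(l, -13)) = Mul(Rational(5, 7), Mul(-13, l)) = Mul(Rational(-65, 7), l))
Add(Mul(28600, Pow(-5849, -1)), Mul(5468, Pow(Function('F')(-201, 220), -1))) = Add(Mul(28600, Pow(-5849, -1)), Mul(5468, Pow(Mul(Rational(-65, 7), -201), -1))) = Add(Mul(28600, Rational(-1, 5849)), Mul(5468, Pow(Rational(13065, 7), -1))) = Add(Rational(-28600, 5849), Mul(5468, Rational(7, 13065))) = Add(Rational(-28600, 5849), Rational(38276, 13065)) = Rational(-149782676, 76417185)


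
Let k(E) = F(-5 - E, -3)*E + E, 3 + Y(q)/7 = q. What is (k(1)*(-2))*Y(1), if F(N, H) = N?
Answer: -140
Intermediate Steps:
Y(q) = -21 + 7*q
k(E) = E + E*(-5 - E) (k(E) = (-5 - E)*E + E = E*(-5 - E) + E = E + E*(-5 - E))
(k(1)*(-2))*Y(1) = (-1*1*(4 + 1)*(-2))*(-21 + 7*1) = (-1*1*5*(-2))*(-21 + 7) = -5*(-2)*(-14) = 10*(-14) = -140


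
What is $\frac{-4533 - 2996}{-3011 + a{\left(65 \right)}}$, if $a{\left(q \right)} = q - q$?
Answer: $\frac{7529}{3011} \approx 2.5005$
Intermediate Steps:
$a{\left(q \right)} = 0$
$\frac{-4533 - 2996}{-3011 + a{\left(65 \right)}} = \frac{-4533 - 2996}{-3011 + 0} = - \frac{7529}{-3011} = \left(-7529\right) \left(- \frac{1}{3011}\right) = \frac{7529}{3011}$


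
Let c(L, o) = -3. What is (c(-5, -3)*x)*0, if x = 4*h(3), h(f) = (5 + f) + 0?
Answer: 0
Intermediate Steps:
h(f) = 5 + f
x = 32 (x = 4*(5 + 3) = 4*8 = 32)
(c(-5, -3)*x)*0 = -3*32*0 = -96*0 = 0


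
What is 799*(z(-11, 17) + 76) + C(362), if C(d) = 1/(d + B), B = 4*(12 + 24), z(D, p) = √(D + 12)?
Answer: 31130639/506 ≈ 61523.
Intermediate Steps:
z(D, p) = √(12 + D)
B = 144 (B = 4*36 = 144)
C(d) = 1/(144 + d) (C(d) = 1/(d + 144) = 1/(144 + d))
799*(z(-11, 17) + 76) + C(362) = 799*(√(12 - 11) + 76) + 1/(144 + 362) = 799*(√1 + 76) + 1/506 = 799*(1 + 76) + 1/506 = 799*77 + 1/506 = 61523 + 1/506 = 31130639/506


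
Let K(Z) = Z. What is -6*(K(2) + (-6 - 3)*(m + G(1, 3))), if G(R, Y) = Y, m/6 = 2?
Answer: 798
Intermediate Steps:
m = 12 (m = 6*2 = 12)
-6*(K(2) + (-6 - 3)*(m + G(1, 3))) = -6*(2 + (-6 - 3)*(12 + 3)) = -6*(2 - 9*15) = -6*(2 - 135) = -6*(-133) = 798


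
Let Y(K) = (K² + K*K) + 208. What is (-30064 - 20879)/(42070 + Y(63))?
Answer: -50943/50216 ≈ -1.0145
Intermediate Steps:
Y(K) = 208 + 2*K² (Y(K) = (K² + K²) + 208 = 2*K² + 208 = 208 + 2*K²)
(-30064 - 20879)/(42070 + Y(63)) = (-30064 - 20879)/(42070 + (208 + 2*63²)) = -50943/(42070 + (208 + 2*3969)) = -50943/(42070 + (208 + 7938)) = -50943/(42070 + 8146) = -50943/50216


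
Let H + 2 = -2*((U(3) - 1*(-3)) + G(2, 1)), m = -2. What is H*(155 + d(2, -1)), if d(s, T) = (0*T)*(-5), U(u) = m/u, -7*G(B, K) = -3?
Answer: -24490/21 ≈ -1166.2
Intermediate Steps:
G(B, K) = 3/7 (G(B, K) = -1/7*(-3) = 3/7)
U(u) = -2/u
H = -158/21 (H = -2 - 2*((-2/3 - 1*(-3)) + 3/7) = -2 - 2*((-2*1/3 + 3) + 3/7) = -2 - 2*((-2/3 + 3) + 3/7) = -2 - 2*(7/3 + 3/7) = -2 - 2*58/21 = -2 - 116/21 = -158/21 ≈ -7.5238)
d(s, T) = 0 (d(s, T) = 0*(-5) = 0)
H*(155 + d(2, -1)) = -158*(155 + 0)/21 = -158/21*155 = -24490/21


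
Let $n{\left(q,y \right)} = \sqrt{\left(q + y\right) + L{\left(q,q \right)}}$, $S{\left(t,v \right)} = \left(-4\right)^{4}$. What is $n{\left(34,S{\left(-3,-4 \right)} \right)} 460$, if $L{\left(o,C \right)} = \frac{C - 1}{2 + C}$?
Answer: $\frac{230 \sqrt{10473}}{3} \approx 7845.9$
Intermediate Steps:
$L{\left(o,C \right)} = \frac{-1 + C}{2 + C}$
$S{\left(t,v \right)} = 256$
$n{\left(q,y \right)} = \sqrt{q + y + \frac{-1 + q}{2 + q}}$ ($n{\left(q,y \right)} = \sqrt{\left(q + y\right) + \frac{-1 + q}{2 + q}} = \sqrt{q + y + \frac{-1 + q}{2 + q}}$)
$n{\left(34,S{\left(-3,-4 \right)} \right)} 460 = \sqrt{\frac{-1 + 34 + \left(2 + 34\right) \left(34 + 256\right)}{2 + 34}} \cdot 460 = \sqrt{\frac{-1 + 34 + 36 \cdot 290}{36}} \cdot 460 = \sqrt{\frac{-1 + 34 + 10440}{36}} \cdot 460 = \sqrt{\frac{1}{36} \cdot 10473} \cdot 460 = \sqrt{\frac{3491}{12}} \cdot 460 = \frac{\sqrt{10473}}{6} \cdot 460 = \frac{230 \sqrt{10473}}{3}$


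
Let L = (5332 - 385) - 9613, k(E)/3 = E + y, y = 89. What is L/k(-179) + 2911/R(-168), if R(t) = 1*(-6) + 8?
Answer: 397651/270 ≈ 1472.8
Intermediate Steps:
R(t) = 2 (R(t) = -6 + 8 = 2)
k(E) = 267 + 3*E (k(E) = 3*(E + 89) = 3*(89 + E) = 267 + 3*E)
L = -4666 (L = 4947 - 9613 = -4666)
L/k(-179) + 2911/R(-168) = -4666/(267 + 3*(-179)) + 2911/2 = -4666/(267 - 537) + 2911*(½) = -4666/(-270) + 2911/2 = -4666*(-1/270) + 2911/2 = 2333/135 + 2911/2 = 397651/270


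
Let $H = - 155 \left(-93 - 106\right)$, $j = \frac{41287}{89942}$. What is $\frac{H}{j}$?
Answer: $\frac{2774260990}{41287} \approx 67195.0$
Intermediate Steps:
$j = \frac{41287}{89942}$ ($j = 41287 \cdot \frac{1}{89942} = \frac{41287}{89942} \approx 0.45904$)
$H = 30845$ ($H = \left(-155\right) \left(-199\right) = 30845$)
$\frac{H}{j} = \frac{30845}{\frac{41287}{89942}} = 30845 \cdot \frac{89942}{41287} = \frac{2774260990}{41287}$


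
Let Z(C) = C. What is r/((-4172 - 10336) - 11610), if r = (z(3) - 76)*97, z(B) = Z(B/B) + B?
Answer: 388/1451 ≈ 0.26740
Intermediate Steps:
z(B) = 1 + B (z(B) = B/B + B = 1 + B)
r = -6984 (r = ((1 + 3) - 76)*97 = (4 - 76)*97 = -72*97 = -6984)
r/((-4172 - 10336) - 11610) = -6984/((-4172 - 10336) - 11610) = -6984/(-14508 - 11610) = -6984/(-26118) = -6984*(-1/26118) = 388/1451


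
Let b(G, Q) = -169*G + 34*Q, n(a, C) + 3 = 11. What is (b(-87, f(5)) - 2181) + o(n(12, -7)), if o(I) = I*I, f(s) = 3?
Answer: 12688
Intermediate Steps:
n(a, C) = 8 (n(a, C) = -3 + 11 = 8)
o(I) = I²
(b(-87, f(5)) - 2181) + o(n(12, -7)) = ((-169*(-87) + 34*3) - 2181) + 8² = ((14703 + 102) - 2181) + 64 = (14805 - 2181) + 64 = 12624 + 64 = 12688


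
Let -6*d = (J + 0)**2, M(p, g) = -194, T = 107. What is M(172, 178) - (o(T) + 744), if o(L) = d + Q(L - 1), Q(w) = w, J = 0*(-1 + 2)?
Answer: -1044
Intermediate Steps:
J = 0 (J = 0*1 = 0)
d = 0 (d = -(0 + 0)**2/6 = -1/6*0**2 = -1/6*0 = 0)
o(L) = -1 + L (o(L) = 0 + (L - 1) = 0 + (-1 + L) = -1 + L)
M(172, 178) - (o(T) + 744) = -194 - ((-1 + 107) + 744) = -194 - (106 + 744) = -194 - 1*850 = -194 - 850 = -1044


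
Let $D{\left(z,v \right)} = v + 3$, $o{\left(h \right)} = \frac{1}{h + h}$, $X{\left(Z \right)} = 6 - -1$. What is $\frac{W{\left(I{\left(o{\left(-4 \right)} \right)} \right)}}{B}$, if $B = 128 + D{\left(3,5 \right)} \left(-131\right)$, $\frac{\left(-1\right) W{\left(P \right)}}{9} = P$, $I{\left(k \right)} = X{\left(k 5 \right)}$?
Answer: $\frac{63}{920} \approx 0.068478$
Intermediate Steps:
$X{\left(Z \right)} = 7$ ($X{\left(Z \right)} = 6 + 1 = 7$)
$o{\left(h \right)} = \frac{1}{2 h}$
$I{\left(k \right)} = 7$
$D{\left(z,v \right)} = 3 + v$
$W{\left(P \right)} = - 9 P$
$B = -920$ ($B = 128 + \left(3 + 5\right) \left(-131\right) = 128 + 8 \left(-131\right) = 128 - 1048 = -920$)
$\frac{W{\left(I{\left(o{\left(-4 \right)} \right)} \right)}}{B} = \frac{\left(-9\right) 7}{-920} = \left(-63\right) \left(- \frac{1}{920}\right) = \frac{63}{920}$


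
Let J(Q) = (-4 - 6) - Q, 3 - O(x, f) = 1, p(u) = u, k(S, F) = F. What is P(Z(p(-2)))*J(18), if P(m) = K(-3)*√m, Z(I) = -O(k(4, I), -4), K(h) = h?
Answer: 84*I*√2 ≈ 118.79*I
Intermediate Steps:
O(x, f) = 2 (O(x, f) = 3 - 1*1 = 3 - 1 = 2)
J(Q) = -10 - Q
Z(I) = -2 (Z(I) = -1*2 = -2)
P(m) = -3*√m
P(Z(p(-2)))*J(18) = (-3*I*√2)*(-10 - 1*18) = (-3*I*√2)*(-10 - 18) = -3*I*√2*(-28) = 84*I*√2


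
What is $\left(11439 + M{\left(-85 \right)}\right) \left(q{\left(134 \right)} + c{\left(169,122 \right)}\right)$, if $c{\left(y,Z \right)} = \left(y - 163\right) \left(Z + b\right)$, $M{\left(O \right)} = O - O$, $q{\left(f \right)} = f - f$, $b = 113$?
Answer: $16128990$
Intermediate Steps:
$q{\left(f \right)} = 0$
$M{\left(O \right)} = 0$
$c{\left(y,Z \right)} = \left(-163 + y\right) \left(113 + Z\right)$ ($c{\left(y,Z \right)} = \left(y - 163\right) \left(Z + 113\right) = \left(-163 + y\right) \left(113 + Z\right)$)
$\left(11439 + M{\left(-85 \right)}\right) \left(q{\left(134 \right)} + c{\left(169,122 \right)}\right) = \left(11439 + 0\right) \left(0 + \left(-18419 - 19886 + 113 \cdot 169 + 122 \cdot 169\right)\right) = 11439 \left(0 + \left(-18419 - 19886 + 19097 + 20618\right)\right) = 11439 \left(0 + 1410\right) = 11439 \cdot 1410 = 16128990$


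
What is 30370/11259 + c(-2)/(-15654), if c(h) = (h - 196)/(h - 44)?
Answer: 3644453633/1351237626 ≈ 2.6971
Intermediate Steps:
c(h) = (-196 + h)/(-44 + h)
30370/11259 + c(-2)/(-15654) = 30370/11259 + ((-196 - 2)/(-44 - 2))/(-15654) = 30370*(1/11259) + (-198/(-46))*(-1/15654) = 30370/11259 - 1/46*(-198)*(-1/15654) = 30370/11259 + (99/23)*(-1/15654) = 30370/11259 - 33/120014 = 3644453633/1351237626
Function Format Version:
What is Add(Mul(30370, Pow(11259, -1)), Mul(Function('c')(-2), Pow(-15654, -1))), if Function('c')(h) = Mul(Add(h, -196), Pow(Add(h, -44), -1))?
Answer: Rational(3644453633, 1351237626) ≈ 2.6971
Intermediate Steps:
Function('c')(h) = Mul(Pow(Add(-44, h), -1), Add(-196, h)) (Function('c')(h) = Mul(Add(-196, h), Pow(Add(-44, h), -1)) = Mul(Pow(Add(-44, h), -1), Add(-196, h)))
Add(Mul(30370, Pow(11259, -1)), Mul(Function('c')(-2), Pow(-15654, -1))) = Add(Mul(30370, Pow(11259, -1)), Mul(Mul(Pow(Add(-44, -2), -1), Add(-196, -2)), Pow(-15654, -1))) = Add(Mul(30370, Rational(1, 11259)), Mul(Mul(Pow(-46, -1), -198), Rational(-1, 15654))) = Add(Rational(30370, 11259), Mul(Mul(Rational(-1, 46), -198), Rational(-1, 15654))) = Add(Rational(30370, 11259), Mul(Rational(99, 23), Rational(-1, 15654))) = Add(Rational(30370, 11259), Rational(-33, 120014)) = Rational(3644453633, 1351237626)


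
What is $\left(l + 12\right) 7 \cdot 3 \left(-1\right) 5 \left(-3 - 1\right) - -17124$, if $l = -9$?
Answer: $18384$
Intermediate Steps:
$\left(l + 12\right) 7 \cdot 3 \left(-1\right) 5 \left(-3 - 1\right) - -17124 = \left(-9 + 12\right) 7 \cdot 3 \left(-1\right) 5 \left(-3 - 1\right) - -17124 = 3 \cdot 7 \left(- 3 \cdot 5 \left(-4\right)\right) + 17124 = 21 \left(\left(-3\right) \left(-20\right)\right) + 17124 = 21 \cdot 60 + 17124 = 1260 + 17124 = 18384$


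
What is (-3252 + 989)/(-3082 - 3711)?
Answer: 2263/6793 ≈ 0.33314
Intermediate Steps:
(-3252 + 989)/(-3082 - 3711) = -2263/(-6793) = -2263*(-1/6793) = 2263/6793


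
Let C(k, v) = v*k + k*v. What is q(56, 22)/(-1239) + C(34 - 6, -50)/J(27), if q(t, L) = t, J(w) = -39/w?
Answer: 4460296/2301 ≈ 1938.4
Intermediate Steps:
C(k, v) = 2*k*v (C(k, v) = k*v + k*v = 2*k*v)
q(56, 22)/(-1239) + C(34 - 6, -50)/J(27) = 56/(-1239) + (2*(34 - 6)*(-50))/((-39/27)) = 56*(-1/1239) + (2*28*(-50))/((-39*1/27)) = -8/177 - 2800/(-13/9) = -8/177 - 2800*(-9/13) = -8/177 + 25200/13 = 4460296/2301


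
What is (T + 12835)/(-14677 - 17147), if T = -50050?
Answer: 4135/3536 ≈ 1.1694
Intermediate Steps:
(T + 12835)/(-14677 - 17147) = (-50050 + 12835)/(-14677 - 17147) = -37215/(-31824) = -37215*(-1/31824) = 4135/3536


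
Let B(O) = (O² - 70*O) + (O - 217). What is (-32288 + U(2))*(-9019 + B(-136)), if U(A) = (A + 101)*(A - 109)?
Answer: -807452996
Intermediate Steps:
U(A) = (-109 + A)*(101 + A) (U(A) = (101 + A)*(-109 + A) = (-109 + A)*(101 + A))
B(O) = -217 + O² - 69*O (B(O) = (O² - 70*O) + (-217 + O) = -217 + O² - 69*O)
(-32288 + U(2))*(-9019 + B(-136)) = (-32288 + (-11009 + 2² - 8*2))*(-9019 + (-217 + (-136)² - 69*(-136))) = (-32288 + (-11009 + 4 - 16))*(-9019 + (-217 + 18496 + 9384)) = (-32288 - 11021)*(-9019 + 27663) = -43309*18644 = -807452996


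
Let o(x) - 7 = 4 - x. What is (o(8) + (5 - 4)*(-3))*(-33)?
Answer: 0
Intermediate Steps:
o(x) = 11 - x (o(x) = 7 + (4 - x) = 11 - x)
(o(8) + (5 - 4)*(-3))*(-33) = ((11 - 1*8) + (5 - 4)*(-3))*(-33) = ((11 - 8) + 1*(-3))*(-33) = (3 - 3)*(-33) = 0*(-33) = 0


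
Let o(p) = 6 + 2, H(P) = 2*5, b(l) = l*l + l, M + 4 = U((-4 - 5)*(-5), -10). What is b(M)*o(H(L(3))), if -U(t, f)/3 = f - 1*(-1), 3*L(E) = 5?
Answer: 4416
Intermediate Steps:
L(E) = 5/3 (L(E) = (⅓)*5 = 5/3)
U(t, f) = -3 - 3*f (U(t, f) = -3*(f - 1*(-1)) = -3*(f + 1) = -3*(1 + f) = -3 - 3*f)
M = 23 (M = -4 + (-3 - 3*(-10)) = -4 + (-3 + 30) = -4 + 27 = 23)
b(l) = l + l² (b(l) = l² + l = l + l²)
H(P) = 10
o(p) = 8
b(M)*o(H(L(3))) = (23*(1 + 23))*8 = (23*24)*8 = 552*8 = 4416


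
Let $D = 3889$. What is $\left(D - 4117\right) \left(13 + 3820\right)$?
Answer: $-873924$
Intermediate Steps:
$\left(D - 4117\right) \left(13 + 3820\right) = \left(3889 - 4117\right) \left(13 + 3820\right) = \left(-228\right) 3833 = -873924$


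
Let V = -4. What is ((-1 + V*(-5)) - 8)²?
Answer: 121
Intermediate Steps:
((-1 + V*(-5)) - 8)² = ((-1 - 4*(-5)) - 8)² = ((-1 + 20) - 8)² = (19 - 8)² = 11² = 121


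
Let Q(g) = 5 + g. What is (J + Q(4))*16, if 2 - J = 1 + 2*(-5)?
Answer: 320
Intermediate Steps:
J = 11 (J = 2 - (1 + 2*(-5)) = 2 - (1 - 10) = 2 - 1*(-9) = 2 + 9 = 11)
(J + Q(4))*16 = (11 + (5 + 4))*16 = (11 + 9)*16 = 20*16 = 320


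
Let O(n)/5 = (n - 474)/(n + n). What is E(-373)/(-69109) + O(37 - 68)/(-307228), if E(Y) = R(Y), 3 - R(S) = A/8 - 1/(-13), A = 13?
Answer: -647485055/4278292300178 ≈ -0.00015134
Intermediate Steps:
R(S) = 135/104 (R(S) = 3 - (13/8 - 1/(-13)) = 3 - (13*(1/8) - 1*(-1/13)) = 3 - (13/8 + 1/13) = 3 - 1*177/104 = 3 - 177/104 = 135/104)
E(Y) = 135/104
O(n) = 5*(-474 + n)/(2*n) (O(n) = 5*((n - 474)/(n + n)) = 5*((-474 + n)/((2*n))) = 5*((-474 + n)*(1/(2*n))) = 5*((-474 + n)/(2*n)) = 5*(-474 + n)/(2*n))
E(-373)/(-69109) + O(37 - 68)/(-307228) = (135/104)/(-69109) + (5/2 - 1185/(37 - 68))/(-307228) = (135/104)*(-1/69109) + (5/2 - 1185/(-31))*(-1/307228) = -135/7187336 + (5/2 - 1185*(-1/31))*(-1/307228) = -135/7187336 + (5/2 + 1185/31)*(-1/307228) = -135/7187336 + (2525/62)*(-1/307228) = -135/7187336 - 2525/19048136 = -647485055/4278292300178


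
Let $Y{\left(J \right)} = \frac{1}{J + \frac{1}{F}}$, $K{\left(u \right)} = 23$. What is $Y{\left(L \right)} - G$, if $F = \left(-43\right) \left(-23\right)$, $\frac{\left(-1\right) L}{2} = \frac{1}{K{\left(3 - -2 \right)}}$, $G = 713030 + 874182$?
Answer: $- \frac{134914009}{85} \approx -1.5872 \cdot 10^{6}$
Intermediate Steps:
$G = 1587212$
$L = - \frac{2}{23} \approx -0.086957$
$F = 989$
$Y{\left(J \right)} = \frac{1}{\frac{1}{989} + J}$ ($Y{\left(J \right)} = \frac{1}{J + \frac{1}{989}} = \frac{1}{\frac{1}{989} + J}$)
$Y{\left(L \right)} - G = \frac{989}{1 + 989 \left(- \frac{2}{23}\right)} - 1587212 = \frac{989}{1 - 86} - 1587212 = \frac{989}{-85} - 1587212 = 989 \left(- \frac{1}{85}\right) - 1587212 = - \frac{989}{85} - 1587212 = - \frac{134914009}{85}$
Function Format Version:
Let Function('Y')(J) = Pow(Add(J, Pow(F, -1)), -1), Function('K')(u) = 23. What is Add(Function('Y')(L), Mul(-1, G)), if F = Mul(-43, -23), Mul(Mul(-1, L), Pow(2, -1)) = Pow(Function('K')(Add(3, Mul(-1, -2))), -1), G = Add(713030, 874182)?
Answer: Rational(-134914009, 85) ≈ -1.5872e+6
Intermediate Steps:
G = 1587212
L = Rational(-2, 23) (L = Mul(-2, Pow(23, -1)) = Mul(-2, Rational(1, 23)) = Rational(-2, 23) ≈ -0.086957)
F = 989
Function('Y')(J) = Pow(Add(Rational(1, 989), J), -1) (Function('Y')(J) = Pow(Add(J, Pow(989, -1)), -1) = Pow(Add(J, Rational(1, 989)), -1) = Pow(Add(Rational(1, 989), J), -1))
Add(Function('Y')(L), Mul(-1, G)) = Add(Mul(989, Pow(Add(1, Mul(989, Rational(-2, 23))), -1)), Mul(-1, 1587212)) = Add(Mul(989, Pow(Add(1, -86), -1)), -1587212) = Add(Mul(989, Pow(-85, -1)), -1587212) = Add(Mul(989, Rational(-1, 85)), -1587212) = Add(Rational(-989, 85), -1587212) = Rational(-134914009, 85)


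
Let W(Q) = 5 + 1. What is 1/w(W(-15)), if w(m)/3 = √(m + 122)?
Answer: √2/48 ≈ 0.029463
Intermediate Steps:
W(Q) = 6
w(m) = 3*√(122 + m) (w(m) = 3*√(m + 122) = 3*√(122 + m))
1/w(W(-15)) = 1/(3*√(122 + 6)) = 1/(3*√128) = 1/(3*(8*√2)) = 1/(24*√2) = √2/48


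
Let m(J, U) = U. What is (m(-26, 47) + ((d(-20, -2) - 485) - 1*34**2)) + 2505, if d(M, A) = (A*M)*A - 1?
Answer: 830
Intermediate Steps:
d(M, A) = -1 + M*A**2 (d(M, A) = M*A**2 - 1 = -1 + M*A**2)
(m(-26, 47) + ((d(-20, -2) - 485) - 1*34**2)) + 2505 = (47 + (((-1 - 20*(-2)**2) - 485) - 1*34**2)) + 2505 = (47 + (((-1 - 20*4) - 485) - 1*1156)) + 2505 = (47 + (((-1 - 80) - 485) - 1156)) + 2505 = (47 + ((-81 - 485) - 1156)) + 2505 = (47 + (-566 - 1156)) + 2505 = (47 - 1722) + 2505 = -1675 + 2505 = 830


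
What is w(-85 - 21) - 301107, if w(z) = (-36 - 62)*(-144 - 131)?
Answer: -274157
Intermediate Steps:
w(z) = 26950 (w(z) = -98*(-275) = 26950)
w(-85 - 21) - 301107 = 26950 - 301107 = -274157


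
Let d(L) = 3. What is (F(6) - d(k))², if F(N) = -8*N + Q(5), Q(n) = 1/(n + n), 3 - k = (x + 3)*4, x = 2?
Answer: 259081/100 ≈ 2590.8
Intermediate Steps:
k = -17 (k = 3 - (2 + 3)*4 = 3 - 5*4 = 3 - 1*20 = 3 - 20 = -17)
Q(n) = 1/(2*n)
F(N) = ⅒ - 8*N (F(N) = -8*N + (½)/5 = -8*N + (½)*(⅕) = -8*N + ⅒ = ⅒ - 8*N)
(F(6) - d(k))² = ((⅒ - 8*6) - 1*3)² = ((⅒ - 48) - 3)² = (-479/10 - 3)² = (-509/10)² = 259081/100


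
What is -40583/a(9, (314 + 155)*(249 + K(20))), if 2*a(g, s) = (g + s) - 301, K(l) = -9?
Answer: -40583/56134 ≈ -0.72297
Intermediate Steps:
a(g, s) = -301/2 + g/2 + s/2 (a(g, s) = ((g + s) - 301)/2 = (-301 + g + s)/2 = -301/2 + g/2 + s/2)
-40583/a(9, (314 + 155)*(249 + K(20))) = -40583/(-301/2 + (1/2)*9 + ((314 + 155)*(249 - 9))/2) = -40583/(-301/2 + 9/2 + (469*240)/2) = -40583/(-301/2 + 9/2 + (1/2)*112560) = -40583/(-301/2 + 9/2 + 56280) = -40583/56134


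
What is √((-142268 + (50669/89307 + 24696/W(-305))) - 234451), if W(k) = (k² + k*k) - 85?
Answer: 4*I*√721585264392138403793510/5535992085 ≈ 613.77*I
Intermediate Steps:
W(k) = -85 + 2*k² (W(k) = (k² + k²) - 85 = 2*k² - 85 = -85 + 2*k²)
√((-142268 + (50669/89307 + 24696/W(-305))) - 234451) = √((-142268 + (50669/89307 + 24696/(-85 + 2*(-305)²))) - 234451) = √((-142268 + (50669*(1/89307) + 24696/(-85 + 2*93025))) - 234451) = √((-142268 + (50669/89307 + 24696/(-85 + 186050))) - 234451) = √((-142268 + (50669/89307 + 24696/185965)) - 234451) = √((-142268 + 11628186257/16607976255) - 234451) = √(-2362771937660083/16607976255 - 234451) = √(-6256528578621088/16607976255) = 4*I*√721585264392138403793510/5535992085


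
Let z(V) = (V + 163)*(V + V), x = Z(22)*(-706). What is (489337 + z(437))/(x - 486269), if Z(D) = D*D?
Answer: -1013737/827973 ≈ -1.2244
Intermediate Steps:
Z(D) = D²
x = -341704 (x = 22²*(-706) = 484*(-706) = -341704)
z(V) = 2*V*(163 + V) (z(V) = (163 + V)*(2*V) = 2*V*(163 + V))
(489337 + z(437))/(x - 486269) = (489337 + 2*437*(163 + 437))/(-341704 - 486269) = (489337 + 2*437*600)/(-827973) = (489337 + 524400)*(-1/827973) = 1013737*(-1/827973) = -1013737/827973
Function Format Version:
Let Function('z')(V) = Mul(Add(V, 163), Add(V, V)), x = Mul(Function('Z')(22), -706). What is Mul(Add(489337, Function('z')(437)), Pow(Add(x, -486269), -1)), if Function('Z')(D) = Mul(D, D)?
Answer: Rational(-1013737, 827973) ≈ -1.2244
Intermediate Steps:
Function('Z')(D) = Pow(D, 2)
x = -341704 (x = Mul(Pow(22, 2), -706) = Mul(484, -706) = -341704)
Function('z')(V) = Mul(2, V, Add(163, V)) (Function('z')(V) = Mul(Add(163, V), Mul(2, V)) = Mul(2, V, Add(163, V)))
Mul(Add(489337, Function('z')(437)), Pow(Add(x, -486269), -1)) = Mul(Add(489337, Mul(2, 437, Add(163, 437))), Pow(Add(-341704, -486269), -1)) = Mul(Add(489337, Mul(2, 437, 600)), Pow(-827973, -1)) = Mul(Add(489337, 524400), Rational(-1, 827973)) = Mul(1013737, Rational(-1, 827973)) = Rational(-1013737, 827973)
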